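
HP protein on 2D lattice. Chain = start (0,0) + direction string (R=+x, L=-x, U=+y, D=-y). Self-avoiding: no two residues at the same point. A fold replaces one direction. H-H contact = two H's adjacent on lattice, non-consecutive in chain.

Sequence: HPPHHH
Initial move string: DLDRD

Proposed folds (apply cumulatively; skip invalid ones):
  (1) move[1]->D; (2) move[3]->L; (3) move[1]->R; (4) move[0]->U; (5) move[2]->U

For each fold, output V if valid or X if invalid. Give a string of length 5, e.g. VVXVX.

Answer: VVVXX

Derivation:
Initial: DLDRD -> [(0, 0), (0, -1), (-1, -1), (-1, -2), (0, -2), (0, -3)]
Fold 1: move[1]->D => DDDRD VALID
Fold 2: move[3]->L => DDDLD VALID
Fold 3: move[1]->R => DRDLD VALID
Fold 4: move[0]->U => URDLD INVALID (collision), skipped
Fold 5: move[2]->U => DRULD INVALID (collision), skipped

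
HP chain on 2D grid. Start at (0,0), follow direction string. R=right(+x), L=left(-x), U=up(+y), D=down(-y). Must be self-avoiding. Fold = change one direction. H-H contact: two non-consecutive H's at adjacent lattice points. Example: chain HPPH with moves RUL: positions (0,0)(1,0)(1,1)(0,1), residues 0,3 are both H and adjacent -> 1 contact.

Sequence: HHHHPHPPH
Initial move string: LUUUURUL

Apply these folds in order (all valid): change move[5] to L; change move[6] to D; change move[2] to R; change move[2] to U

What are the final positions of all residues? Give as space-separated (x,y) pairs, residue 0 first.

Answer: (0,0) (-1,0) (-1,1) (-1,2) (-1,3) (-1,4) (-2,4) (-2,3) (-3,3)

Derivation:
Initial moves: LUUUURUL
Fold: move[5]->L => LUUUULUL (positions: [(0, 0), (-1, 0), (-1, 1), (-1, 2), (-1, 3), (-1, 4), (-2, 4), (-2, 5), (-3, 5)])
Fold: move[6]->D => LUUUULDL (positions: [(0, 0), (-1, 0), (-1, 1), (-1, 2), (-1, 3), (-1, 4), (-2, 4), (-2, 3), (-3, 3)])
Fold: move[2]->R => LURUULDL (positions: [(0, 0), (-1, 0), (-1, 1), (0, 1), (0, 2), (0, 3), (-1, 3), (-1, 2), (-2, 2)])
Fold: move[2]->U => LUUUULDL (positions: [(0, 0), (-1, 0), (-1, 1), (-1, 2), (-1, 3), (-1, 4), (-2, 4), (-2, 3), (-3, 3)])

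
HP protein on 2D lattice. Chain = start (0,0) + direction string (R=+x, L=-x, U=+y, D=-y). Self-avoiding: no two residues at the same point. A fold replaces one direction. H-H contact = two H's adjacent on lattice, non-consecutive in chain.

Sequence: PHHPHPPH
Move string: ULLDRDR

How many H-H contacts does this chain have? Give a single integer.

Answer: 0

Derivation:
Positions: [(0, 0), (0, 1), (-1, 1), (-2, 1), (-2, 0), (-1, 0), (-1, -1), (0, -1)]
No H-H contacts found.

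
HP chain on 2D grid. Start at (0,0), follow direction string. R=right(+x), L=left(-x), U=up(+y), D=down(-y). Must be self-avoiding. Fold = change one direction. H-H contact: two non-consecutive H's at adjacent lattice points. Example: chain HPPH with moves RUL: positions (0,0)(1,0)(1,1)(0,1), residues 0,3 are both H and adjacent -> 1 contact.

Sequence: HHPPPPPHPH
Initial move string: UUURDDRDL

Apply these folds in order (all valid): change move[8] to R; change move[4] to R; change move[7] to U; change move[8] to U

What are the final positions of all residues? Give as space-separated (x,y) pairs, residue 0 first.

Initial moves: UUURDDRDL
Fold: move[8]->R => UUURDDRDR (positions: [(0, 0), (0, 1), (0, 2), (0, 3), (1, 3), (1, 2), (1, 1), (2, 1), (2, 0), (3, 0)])
Fold: move[4]->R => UUURRDRDR (positions: [(0, 0), (0, 1), (0, 2), (0, 3), (1, 3), (2, 3), (2, 2), (3, 2), (3, 1), (4, 1)])
Fold: move[7]->U => UUURRDRUR (positions: [(0, 0), (0, 1), (0, 2), (0, 3), (1, 3), (2, 3), (2, 2), (3, 2), (3, 3), (4, 3)])
Fold: move[8]->U => UUURRDRUU (positions: [(0, 0), (0, 1), (0, 2), (0, 3), (1, 3), (2, 3), (2, 2), (3, 2), (3, 3), (3, 4)])

Answer: (0,0) (0,1) (0,2) (0,3) (1,3) (2,3) (2,2) (3,2) (3,3) (3,4)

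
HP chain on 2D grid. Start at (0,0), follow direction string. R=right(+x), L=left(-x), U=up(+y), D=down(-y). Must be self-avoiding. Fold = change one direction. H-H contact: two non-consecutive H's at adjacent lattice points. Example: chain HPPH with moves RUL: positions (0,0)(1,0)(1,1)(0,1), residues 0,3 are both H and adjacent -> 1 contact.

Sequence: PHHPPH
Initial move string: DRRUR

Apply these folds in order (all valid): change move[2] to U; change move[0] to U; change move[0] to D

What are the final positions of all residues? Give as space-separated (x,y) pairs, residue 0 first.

Answer: (0,0) (0,-1) (1,-1) (1,0) (1,1) (2,1)

Derivation:
Initial moves: DRRUR
Fold: move[2]->U => DRUUR (positions: [(0, 0), (0, -1), (1, -1), (1, 0), (1, 1), (2, 1)])
Fold: move[0]->U => URUUR (positions: [(0, 0), (0, 1), (1, 1), (1, 2), (1, 3), (2, 3)])
Fold: move[0]->D => DRUUR (positions: [(0, 0), (0, -1), (1, -1), (1, 0), (1, 1), (2, 1)])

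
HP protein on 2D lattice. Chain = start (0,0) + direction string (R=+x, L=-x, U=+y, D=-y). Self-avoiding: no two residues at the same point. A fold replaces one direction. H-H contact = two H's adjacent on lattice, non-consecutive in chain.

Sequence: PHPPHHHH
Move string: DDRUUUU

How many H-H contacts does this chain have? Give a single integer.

Answer: 1

Derivation:
Positions: [(0, 0), (0, -1), (0, -2), (1, -2), (1, -1), (1, 0), (1, 1), (1, 2)]
H-H contact: residue 1 @(0,-1) - residue 4 @(1, -1)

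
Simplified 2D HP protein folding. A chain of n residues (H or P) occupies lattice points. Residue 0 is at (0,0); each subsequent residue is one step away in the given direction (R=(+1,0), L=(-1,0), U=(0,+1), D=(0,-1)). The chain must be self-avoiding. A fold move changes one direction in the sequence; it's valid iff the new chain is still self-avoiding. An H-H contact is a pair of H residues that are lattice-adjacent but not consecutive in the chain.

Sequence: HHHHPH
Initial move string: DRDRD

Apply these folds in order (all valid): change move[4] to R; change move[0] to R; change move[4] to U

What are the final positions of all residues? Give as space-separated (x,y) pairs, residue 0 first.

Answer: (0,0) (1,0) (2,0) (2,-1) (3,-1) (3,0)

Derivation:
Initial moves: DRDRD
Fold: move[4]->R => DRDRR (positions: [(0, 0), (0, -1), (1, -1), (1, -2), (2, -2), (3, -2)])
Fold: move[0]->R => RRDRR (positions: [(0, 0), (1, 0), (2, 0), (2, -1), (3, -1), (4, -1)])
Fold: move[4]->U => RRDRU (positions: [(0, 0), (1, 0), (2, 0), (2, -1), (3, -1), (3, 0)])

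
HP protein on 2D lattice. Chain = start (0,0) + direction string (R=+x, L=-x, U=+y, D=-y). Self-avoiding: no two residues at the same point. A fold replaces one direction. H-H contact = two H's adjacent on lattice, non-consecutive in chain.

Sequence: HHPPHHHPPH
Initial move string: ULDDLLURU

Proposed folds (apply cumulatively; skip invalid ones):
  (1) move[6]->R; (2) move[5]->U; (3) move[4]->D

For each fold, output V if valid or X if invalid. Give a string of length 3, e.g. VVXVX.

Answer: XXX

Derivation:
Initial: ULDDLLURU -> [(0, 0), (0, 1), (-1, 1), (-1, 0), (-1, -1), (-2, -1), (-3, -1), (-3, 0), (-2, 0), (-2, 1)]
Fold 1: move[6]->R => ULDDLLRRU INVALID (collision), skipped
Fold 2: move[5]->U => ULDDLUURU INVALID (collision), skipped
Fold 3: move[4]->D => ULDDDLURU INVALID (collision), skipped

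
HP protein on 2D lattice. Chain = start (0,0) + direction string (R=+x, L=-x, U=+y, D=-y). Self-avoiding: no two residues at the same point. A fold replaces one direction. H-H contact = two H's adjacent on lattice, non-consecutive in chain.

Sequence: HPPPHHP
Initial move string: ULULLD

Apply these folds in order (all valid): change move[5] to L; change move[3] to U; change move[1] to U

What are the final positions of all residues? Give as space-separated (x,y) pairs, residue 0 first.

Initial moves: ULULLD
Fold: move[5]->L => ULULLL (positions: [(0, 0), (0, 1), (-1, 1), (-1, 2), (-2, 2), (-3, 2), (-4, 2)])
Fold: move[3]->U => ULUULL (positions: [(0, 0), (0, 1), (-1, 1), (-1, 2), (-1, 3), (-2, 3), (-3, 3)])
Fold: move[1]->U => UUUULL (positions: [(0, 0), (0, 1), (0, 2), (0, 3), (0, 4), (-1, 4), (-2, 4)])

Answer: (0,0) (0,1) (0,2) (0,3) (0,4) (-1,4) (-2,4)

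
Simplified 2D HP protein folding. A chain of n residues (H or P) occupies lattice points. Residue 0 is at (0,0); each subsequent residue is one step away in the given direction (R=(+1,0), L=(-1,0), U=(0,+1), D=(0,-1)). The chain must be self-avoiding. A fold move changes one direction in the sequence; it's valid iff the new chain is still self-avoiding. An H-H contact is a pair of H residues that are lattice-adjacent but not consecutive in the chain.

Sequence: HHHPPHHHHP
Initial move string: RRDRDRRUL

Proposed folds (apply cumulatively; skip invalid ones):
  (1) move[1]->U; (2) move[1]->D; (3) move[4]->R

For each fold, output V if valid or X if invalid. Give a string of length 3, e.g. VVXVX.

Initial: RRDRDRRUL -> [(0, 0), (1, 0), (2, 0), (2, -1), (3, -1), (3, -2), (4, -2), (5, -2), (5, -1), (4, -1)]
Fold 1: move[1]->U => RUDRDRRUL INVALID (collision), skipped
Fold 2: move[1]->D => RDDRDRRUL VALID
Fold 3: move[4]->R => RDDRRRRUL VALID

Answer: XVV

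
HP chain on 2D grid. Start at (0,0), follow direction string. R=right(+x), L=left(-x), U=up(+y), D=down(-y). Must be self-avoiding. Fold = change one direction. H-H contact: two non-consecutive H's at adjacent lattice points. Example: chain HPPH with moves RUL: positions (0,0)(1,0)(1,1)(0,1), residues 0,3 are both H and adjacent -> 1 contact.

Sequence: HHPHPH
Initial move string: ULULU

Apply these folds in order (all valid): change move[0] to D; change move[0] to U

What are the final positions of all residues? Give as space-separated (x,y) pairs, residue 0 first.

Answer: (0,0) (0,1) (-1,1) (-1,2) (-2,2) (-2,3)

Derivation:
Initial moves: ULULU
Fold: move[0]->D => DLULU (positions: [(0, 0), (0, -1), (-1, -1), (-1, 0), (-2, 0), (-2, 1)])
Fold: move[0]->U => ULULU (positions: [(0, 0), (0, 1), (-1, 1), (-1, 2), (-2, 2), (-2, 3)])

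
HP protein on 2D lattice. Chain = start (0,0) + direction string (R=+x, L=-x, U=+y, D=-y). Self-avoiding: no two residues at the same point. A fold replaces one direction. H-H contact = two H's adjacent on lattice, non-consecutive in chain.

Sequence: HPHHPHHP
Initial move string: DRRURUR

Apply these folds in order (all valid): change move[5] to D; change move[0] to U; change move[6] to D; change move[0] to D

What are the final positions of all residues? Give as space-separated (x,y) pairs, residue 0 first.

Answer: (0,0) (0,-1) (1,-1) (2,-1) (2,0) (3,0) (3,-1) (3,-2)

Derivation:
Initial moves: DRRURUR
Fold: move[5]->D => DRRURDR (positions: [(0, 0), (0, -1), (1, -1), (2, -1), (2, 0), (3, 0), (3, -1), (4, -1)])
Fold: move[0]->U => URRURDR (positions: [(0, 0), (0, 1), (1, 1), (2, 1), (2, 2), (3, 2), (3, 1), (4, 1)])
Fold: move[6]->D => URRURDD (positions: [(0, 0), (0, 1), (1, 1), (2, 1), (2, 2), (3, 2), (3, 1), (3, 0)])
Fold: move[0]->D => DRRURDD (positions: [(0, 0), (0, -1), (1, -1), (2, -1), (2, 0), (3, 0), (3, -1), (3, -2)])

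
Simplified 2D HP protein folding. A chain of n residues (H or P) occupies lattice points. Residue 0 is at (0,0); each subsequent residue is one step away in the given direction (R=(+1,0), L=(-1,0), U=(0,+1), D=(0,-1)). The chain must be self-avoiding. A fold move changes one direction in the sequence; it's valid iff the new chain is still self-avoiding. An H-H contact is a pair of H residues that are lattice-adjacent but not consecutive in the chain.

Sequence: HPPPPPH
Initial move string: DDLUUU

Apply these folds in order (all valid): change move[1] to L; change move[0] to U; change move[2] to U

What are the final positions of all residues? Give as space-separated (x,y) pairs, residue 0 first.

Answer: (0,0) (0,1) (-1,1) (-1,2) (-1,3) (-1,4) (-1,5)

Derivation:
Initial moves: DDLUUU
Fold: move[1]->L => DLLUUU (positions: [(0, 0), (0, -1), (-1, -1), (-2, -1), (-2, 0), (-2, 1), (-2, 2)])
Fold: move[0]->U => ULLUUU (positions: [(0, 0), (0, 1), (-1, 1), (-2, 1), (-2, 2), (-2, 3), (-2, 4)])
Fold: move[2]->U => ULUUUU (positions: [(0, 0), (0, 1), (-1, 1), (-1, 2), (-1, 3), (-1, 4), (-1, 5)])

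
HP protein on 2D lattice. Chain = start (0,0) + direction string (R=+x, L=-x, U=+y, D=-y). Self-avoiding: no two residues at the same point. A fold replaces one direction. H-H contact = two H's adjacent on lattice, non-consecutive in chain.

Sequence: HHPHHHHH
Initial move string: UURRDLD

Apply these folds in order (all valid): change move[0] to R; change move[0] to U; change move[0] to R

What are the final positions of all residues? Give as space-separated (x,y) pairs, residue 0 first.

Answer: (0,0) (1,0) (1,1) (2,1) (3,1) (3,0) (2,0) (2,-1)

Derivation:
Initial moves: UURRDLD
Fold: move[0]->R => RURRDLD (positions: [(0, 0), (1, 0), (1, 1), (2, 1), (3, 1), (3, 0), (2, 0), (2, -1)])
Fold: move[0]->U => UURRDLD (positions: [(0, 0), (0, 1), (0, 2), (1, 2), (2, 2), (2, 1), (1, 1), (1, 0)])
Fold: move[0]->R => RURRDLD (positions: [(0, 0), (1, 0), (1, 1), (2, 1), (3, 1), (3, 0), (2, 0), (2, -1)])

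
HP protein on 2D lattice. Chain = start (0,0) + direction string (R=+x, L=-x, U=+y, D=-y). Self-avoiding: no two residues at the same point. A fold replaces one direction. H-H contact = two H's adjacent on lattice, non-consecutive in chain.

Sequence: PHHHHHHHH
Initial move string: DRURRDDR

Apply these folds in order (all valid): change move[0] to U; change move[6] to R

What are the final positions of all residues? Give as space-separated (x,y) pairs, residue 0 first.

Answer: (0,0) (0,1) (1,1) (1,2) (2,2) (3,2) (3,1) (4,1) (5,1)

Derivation:
Initial moves: DRURRDDR
Fold: move[0]->U => URURRDDR (positions: [(0, 0), (0, 1), (1, 1), (1, 2), (2, 2), (3, 2), (3, 1), (3, 0), (4, 0)])
Fold: move[6]->R => URURRDRR (positions: [(0, 0), (0, 1), (1, 1), (1, 2), (2, 2), (3, 2), (3, 1), (4, 1), (5, 1)])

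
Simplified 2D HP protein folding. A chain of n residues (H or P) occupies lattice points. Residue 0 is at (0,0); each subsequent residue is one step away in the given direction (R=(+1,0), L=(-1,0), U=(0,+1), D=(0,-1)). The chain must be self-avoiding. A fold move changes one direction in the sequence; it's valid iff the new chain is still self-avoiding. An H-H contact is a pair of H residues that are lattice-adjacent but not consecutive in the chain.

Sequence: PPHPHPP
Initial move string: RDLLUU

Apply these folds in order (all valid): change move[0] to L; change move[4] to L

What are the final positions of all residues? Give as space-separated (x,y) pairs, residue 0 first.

Answer: (0,0) (-1,0) (-1,-1) (-2,-1) (-3,-1) (-4,-1) (-4,0)

Derivation:
Initial moves: RDLLUU
Fold: move[0]->L => LDLLUU (positions: [(0, 0), (-1, 0), (-1, -1), (-2, -1), (-3, -1), (-3, 0), (-3, 1)])
Fold: move[4]->L => LDLLLU (positions: [(0, 0), (-1, 0), (-1, -1), (-2, -1), (-3, -1), (-4, -1), (-4, 0)])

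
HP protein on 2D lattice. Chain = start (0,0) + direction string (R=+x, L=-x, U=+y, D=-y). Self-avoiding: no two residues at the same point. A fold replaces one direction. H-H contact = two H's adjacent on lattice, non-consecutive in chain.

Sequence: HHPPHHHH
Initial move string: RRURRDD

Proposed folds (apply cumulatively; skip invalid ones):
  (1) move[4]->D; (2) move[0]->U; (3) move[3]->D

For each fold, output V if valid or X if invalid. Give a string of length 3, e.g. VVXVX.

Initial: RRURRDD -> [(0, 0), (1, 0), (2, 0), (2, 1), (3, 1), (4, 1), (4, 0), (4, -1)]
Fold 1: move[4]->D => RRURDDD VALID
Fold 2: move[0]->U => URURDDD VALID
Fold 3: move[3]->D => URUDDDD INVALID (collision), skipped

Answer: VVX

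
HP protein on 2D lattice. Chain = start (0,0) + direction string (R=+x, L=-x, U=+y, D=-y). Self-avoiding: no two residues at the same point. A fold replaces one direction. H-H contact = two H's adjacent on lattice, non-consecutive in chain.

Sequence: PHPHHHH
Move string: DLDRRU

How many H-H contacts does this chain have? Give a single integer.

Answer: 2

Derivation:
Positions: [(0, 0), (0, -1), (-1, -1), (-1, -2), (0, -2), (1, -2), (1, -1)]
H-H contact: residue 1 @(0,-1) - residue 6 @(1, -1)
H-H contact: residue 1 @(0,-1) - residue 4 @(0, -2)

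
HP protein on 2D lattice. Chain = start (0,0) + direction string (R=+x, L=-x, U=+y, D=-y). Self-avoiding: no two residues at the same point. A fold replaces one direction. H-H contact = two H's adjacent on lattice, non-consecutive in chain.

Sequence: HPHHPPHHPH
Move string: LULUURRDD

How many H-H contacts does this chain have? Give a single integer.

Positions: [(0, 0), (-1, 0), (-1, 1), (-2, 1), (-2, 2), (-2, 3), (-1, 3), (0, 3), (0, 2), (0, 1)]
H-H contact: residue 0 @(0,0) - residue 9 @(0, 1)
H-H contact: residue 2 @(-1,1) - residue 9 @(0, 1)

Answer: 2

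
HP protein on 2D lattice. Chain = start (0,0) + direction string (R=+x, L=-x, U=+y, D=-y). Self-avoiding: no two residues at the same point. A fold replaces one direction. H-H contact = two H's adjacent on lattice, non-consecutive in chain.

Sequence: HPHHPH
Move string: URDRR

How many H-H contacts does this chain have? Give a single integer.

Positions: [(0, 0), (0, 1), (1, 1), (1, 0), (2, 0), (3, 0)]
H-H contact: residue 0 @(0,0) - residue 3 @(1, 0)

Answer: 1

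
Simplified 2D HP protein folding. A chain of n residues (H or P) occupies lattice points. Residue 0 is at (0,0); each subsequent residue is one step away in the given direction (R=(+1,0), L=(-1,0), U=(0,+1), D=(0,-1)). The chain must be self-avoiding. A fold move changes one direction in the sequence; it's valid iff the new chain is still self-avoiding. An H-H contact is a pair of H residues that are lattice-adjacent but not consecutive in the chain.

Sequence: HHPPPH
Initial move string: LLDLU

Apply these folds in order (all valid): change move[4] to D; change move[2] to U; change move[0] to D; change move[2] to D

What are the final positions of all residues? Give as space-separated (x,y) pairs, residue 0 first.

Answer: (0,0) (0,-1) (-1,-1) (-1,-2) (-2,-2) (-2,-3)

Derivation:
Initial moves: LLDLU
Fold: move[4]->D => LLDLD (positions: [(0, 0), (-1, 0), (-2, 0), (-2, -1), (-3, -1), (-3, -2)])
Fold: move[2]->U => LLULD (positions: [(0, 0), (-1, 0), (-2, 0), (-2, 1), (-3, 1), (-3, 0)])
Fold: move[0]->D => DLULD (positions: [(0, 0), (0, -1), (-1, -1), (-1, 0), (-2, 0), (-2, -1)])
Fold: move[2]->D => DLDLD (positions: [(0, 0), (0, -1), (-1, -1), (-1, -2), (-2, -2), (-2, -3)])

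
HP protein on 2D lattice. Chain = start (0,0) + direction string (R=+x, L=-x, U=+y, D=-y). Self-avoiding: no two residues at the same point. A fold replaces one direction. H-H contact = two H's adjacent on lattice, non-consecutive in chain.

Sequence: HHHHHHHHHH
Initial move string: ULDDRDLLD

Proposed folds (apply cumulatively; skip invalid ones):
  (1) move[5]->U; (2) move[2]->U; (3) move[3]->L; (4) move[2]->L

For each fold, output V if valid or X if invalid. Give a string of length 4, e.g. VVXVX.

Answer: XXXV

Derivation:
Initial: ULDDRDLLD -> [(0, 0), (0, 1), (-1, 1), (-1, 0), (-1, -1), (0, -1), (0, -2), (-1, -2), (-2, -2), (-2, -3)]
Fold 1: move[5]->U => ULDDRULLD INVALID (collision), skipped
Fold 2: move[2]->U => ULUDRDLLD INVALID (collision), skipped
Fold 3: move[3]->L => ULDLRDLLD INVALID (collision), skipped
Fold 4: move[2]->L => ULLDRDLLD VALID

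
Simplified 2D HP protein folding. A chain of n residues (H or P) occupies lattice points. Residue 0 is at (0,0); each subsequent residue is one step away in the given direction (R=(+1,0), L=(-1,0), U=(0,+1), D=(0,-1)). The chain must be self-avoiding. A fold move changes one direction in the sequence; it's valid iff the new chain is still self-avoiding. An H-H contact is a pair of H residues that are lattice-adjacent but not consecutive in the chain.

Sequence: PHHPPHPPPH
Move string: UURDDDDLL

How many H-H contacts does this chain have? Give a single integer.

Answer: 0

Derivation:
Positions: [(0, 0), (0, 1), (0, 2), (1, 2), (1, 1), (1, 0), (1, -1), (1, -2), (0, -2), (-1, -2)]
No H-H contacts found.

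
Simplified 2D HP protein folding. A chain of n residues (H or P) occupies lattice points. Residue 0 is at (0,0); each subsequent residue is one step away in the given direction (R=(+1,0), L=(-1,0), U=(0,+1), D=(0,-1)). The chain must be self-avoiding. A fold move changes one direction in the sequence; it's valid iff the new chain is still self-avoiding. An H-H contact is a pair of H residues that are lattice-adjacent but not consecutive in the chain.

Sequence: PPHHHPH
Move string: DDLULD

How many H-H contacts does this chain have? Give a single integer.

Answer: 1

Derivation:
Positions: [(0, 0), (0, -1), (0, -2), (-1, -2), (-1, -1), (-2, -1), (-2, -2)]
H-H contact: residue 3 @(-1,-2) - residue 6 @(-2, -2)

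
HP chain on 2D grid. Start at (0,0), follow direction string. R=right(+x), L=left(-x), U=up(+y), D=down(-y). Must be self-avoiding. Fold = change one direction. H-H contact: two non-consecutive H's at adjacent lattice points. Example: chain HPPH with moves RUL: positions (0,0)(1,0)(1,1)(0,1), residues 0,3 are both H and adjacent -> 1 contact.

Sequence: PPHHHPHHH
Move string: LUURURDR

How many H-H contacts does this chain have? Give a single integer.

Answer: 1

Derivation:
Positions: [(0, 0), (-1, 0), (-1, 1), (-1, 2), (0, 2), (0, 3), (1, 3), (1, 2), (2, 2)]
H-H contact: residue 4 @(0,2) - residue 7 @(1, 2)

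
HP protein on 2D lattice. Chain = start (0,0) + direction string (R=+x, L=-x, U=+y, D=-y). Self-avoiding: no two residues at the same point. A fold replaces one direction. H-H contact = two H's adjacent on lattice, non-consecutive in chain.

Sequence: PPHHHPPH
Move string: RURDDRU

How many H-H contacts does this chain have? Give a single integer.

Answer: 1

Derivation:
Positions: [(0, 0), (1, 0), (1, 1), (2, 1), (2, 0), (2, -1), (3, -1), (3, 0)]
H-H contact: residue 4 @(2,0) - residue 7 @(3, 0)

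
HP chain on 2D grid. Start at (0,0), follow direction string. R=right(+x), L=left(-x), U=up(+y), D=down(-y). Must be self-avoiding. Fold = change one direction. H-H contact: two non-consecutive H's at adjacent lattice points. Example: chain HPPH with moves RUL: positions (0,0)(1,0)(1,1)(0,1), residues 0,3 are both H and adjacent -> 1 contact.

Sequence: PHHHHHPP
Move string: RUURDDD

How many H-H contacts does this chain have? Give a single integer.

Answer: 1

Derivation:
Positions: [(0, 0), (1, 0), (1, 1), (1, 2), (2, 2), (2, 1), (2, 0), (2, -1)]
H-H contact: residue 2 @(1,1) - residue 5 @(2, 1)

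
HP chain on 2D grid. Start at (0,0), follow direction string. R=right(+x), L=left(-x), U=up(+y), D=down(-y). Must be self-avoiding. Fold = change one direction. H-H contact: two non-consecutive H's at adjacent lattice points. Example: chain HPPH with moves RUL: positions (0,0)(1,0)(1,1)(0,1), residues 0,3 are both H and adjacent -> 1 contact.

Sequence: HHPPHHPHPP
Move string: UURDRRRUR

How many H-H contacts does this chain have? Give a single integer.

Answer: 1

Derivation:
Positions: [(0, 0), (0, 1), (0, 2), (1, 2), (1, 1), (2, 1), (3, 1), (4, 1), (4, 2), (5, 2)]
H-H contact: residue 1 @(0,1) - residue 4 @(1, 1)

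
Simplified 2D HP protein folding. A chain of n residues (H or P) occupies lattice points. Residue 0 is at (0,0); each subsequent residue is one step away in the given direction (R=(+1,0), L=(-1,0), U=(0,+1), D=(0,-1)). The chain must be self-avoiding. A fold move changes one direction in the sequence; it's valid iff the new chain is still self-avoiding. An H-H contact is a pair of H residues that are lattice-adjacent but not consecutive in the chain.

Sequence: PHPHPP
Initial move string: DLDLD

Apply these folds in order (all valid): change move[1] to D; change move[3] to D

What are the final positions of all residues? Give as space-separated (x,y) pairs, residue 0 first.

Initial moves: DLDLD
Fold: move[1]->D => DDDLD (positions: [(0, 0), (0, -1), (0, -2), (0, -3), (-1, -3), (-1, -4)])
Fold: move[3]->D => DDDDD (positions: [(0, 0), (0, -1), (0, -2), (0, -3), (0, -4), (0, -5)])

Answer: (0,0) (0,-1) (0,-2) (0,-3) (0,-4) (0,-5)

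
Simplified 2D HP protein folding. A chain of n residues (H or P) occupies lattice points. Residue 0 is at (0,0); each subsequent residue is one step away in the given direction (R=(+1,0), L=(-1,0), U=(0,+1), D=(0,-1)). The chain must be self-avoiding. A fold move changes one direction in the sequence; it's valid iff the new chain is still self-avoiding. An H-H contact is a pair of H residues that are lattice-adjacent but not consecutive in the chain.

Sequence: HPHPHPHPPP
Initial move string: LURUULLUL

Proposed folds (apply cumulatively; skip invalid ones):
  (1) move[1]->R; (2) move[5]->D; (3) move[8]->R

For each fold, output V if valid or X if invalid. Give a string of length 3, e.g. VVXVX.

Answer: XXV

Derivation:
Initial: LURUULLUL -> [(0, 0), (-1, 0), (-1, 1), (0, 1), (0, 2), (0, 3), (-1, 3), (-2, 3), (-2, 4), (-3, 4)]
Fold 1: move[1]->R => LRRUULLUL INVALID (collision), skipped
Fold 2: move[5]->D => LURUUDLUL INVALID (collision), skipped
Fold 3: move[8]->R => LURUULLUR VALID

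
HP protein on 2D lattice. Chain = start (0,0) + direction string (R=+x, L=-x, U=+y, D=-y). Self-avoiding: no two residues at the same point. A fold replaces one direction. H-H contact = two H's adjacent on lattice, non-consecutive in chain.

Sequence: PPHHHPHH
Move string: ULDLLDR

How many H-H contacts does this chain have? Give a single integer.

Positions: [(0, 0), (0, 1), (-1, 1), (-1, 0), (-2, 0), (-3, 0), (-3, -1), (-2, -1)]
H-H contact: residue 4 @(-2,0) - residue 7 @(-2, -1)

Answer: 1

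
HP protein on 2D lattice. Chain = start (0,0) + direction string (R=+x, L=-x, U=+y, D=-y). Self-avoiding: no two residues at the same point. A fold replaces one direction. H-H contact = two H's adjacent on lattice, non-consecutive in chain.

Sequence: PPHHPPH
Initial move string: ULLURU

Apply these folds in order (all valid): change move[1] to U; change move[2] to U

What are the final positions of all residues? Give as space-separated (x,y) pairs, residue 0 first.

Initial moves: ULLURU
Fold: move[1]->U => UULURU (positions: [(0, 0), (0, 1), (0, 2), (-1, 2), (-1, 3), (0, 3), (0, 4)])
Fold: move[2]->U => UUUURU (positions: [(0, 0), (0, 1), (0, 2), (0, 3), (0, 4), (1, 4), (1, 5)])

Answer: (0,0) (0,1) (0,2) (0,3) (0,4) (1,4) (1,5)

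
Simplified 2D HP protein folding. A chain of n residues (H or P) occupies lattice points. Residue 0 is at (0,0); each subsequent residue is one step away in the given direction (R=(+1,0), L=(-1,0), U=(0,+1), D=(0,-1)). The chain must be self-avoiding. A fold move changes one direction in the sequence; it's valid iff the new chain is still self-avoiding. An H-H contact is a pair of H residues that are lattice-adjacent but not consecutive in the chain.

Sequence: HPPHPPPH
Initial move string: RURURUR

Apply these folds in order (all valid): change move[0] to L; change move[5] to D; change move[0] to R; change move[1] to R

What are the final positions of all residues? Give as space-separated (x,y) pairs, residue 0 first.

Answer: (0,0) (1,0) (2,0) (3,0) (3,1) (4,1) (4,0) (5,0)

Derivation:
Initial moves: RURURUR
Fold: move[0]->L => LURURUR (positions: [(0, 0), (-1, 0), (-1, 1), (0, 1), (0, 2), (1, 2), (1, 3), (2, 3)])
Fold: move[5]->D => LURURDR (positions: [(0, 0), (-1, 0), (-1, 1), (0, 1), (0, 2), (1, 2), (1, 1), (2, 1)])
Fold: move[0]->R => RURURDR (positions: [(0, 0), (1, 0), (1, 1), (2, 1), (2, 2), (3, 2), (3, 1), (4, 1)])
Fold: move[1]->R => RRRURDR (positions: [(0, 0), (1, 0), (2, 0), (3, 0), (3, 1), (4, 1), (4, 0), (5, 0)])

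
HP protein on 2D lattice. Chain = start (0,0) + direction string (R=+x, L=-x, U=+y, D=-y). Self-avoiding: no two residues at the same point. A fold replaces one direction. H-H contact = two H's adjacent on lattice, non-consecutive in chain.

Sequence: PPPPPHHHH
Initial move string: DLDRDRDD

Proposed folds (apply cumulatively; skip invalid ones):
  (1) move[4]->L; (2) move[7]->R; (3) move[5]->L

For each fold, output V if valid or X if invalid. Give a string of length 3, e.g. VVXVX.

Initial: DLDRDRDD -> [(0, 0), (0, -1), (-1, -1), (-1, -2), (0, -2), (0, -3), (1, -3), (1, -4), (1, -5)]
Fold 1: move[4]->L => DLDRLRDD INVALID (collision), skipped
Fold 2: move[7]->R => DLDRDRDR VALID
Fold 3: move[5]->L => DLDRDLDR VALID

Answer: XVV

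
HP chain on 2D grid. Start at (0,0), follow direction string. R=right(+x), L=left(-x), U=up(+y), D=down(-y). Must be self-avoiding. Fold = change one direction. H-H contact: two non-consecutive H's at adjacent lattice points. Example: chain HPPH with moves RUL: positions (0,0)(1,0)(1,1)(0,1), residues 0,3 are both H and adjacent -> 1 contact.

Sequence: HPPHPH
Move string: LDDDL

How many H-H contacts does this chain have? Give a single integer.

Positions: [(0, 0), (-1, 0), (-1, -1), (-1, -2), (-1, -3), (-2, -3)]
No H-H contacts found.

Answer: 0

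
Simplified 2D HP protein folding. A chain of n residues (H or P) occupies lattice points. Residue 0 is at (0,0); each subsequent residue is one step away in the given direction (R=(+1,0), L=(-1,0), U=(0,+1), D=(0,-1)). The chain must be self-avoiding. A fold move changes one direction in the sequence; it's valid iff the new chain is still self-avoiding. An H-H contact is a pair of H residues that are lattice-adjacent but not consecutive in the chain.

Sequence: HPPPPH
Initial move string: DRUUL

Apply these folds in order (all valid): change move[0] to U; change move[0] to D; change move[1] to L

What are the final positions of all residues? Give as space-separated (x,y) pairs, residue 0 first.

Answer: (0,0) (0,-1) (-1,-1) (-1,0) (-1,1) (-2,1)

Derivation:
Initial moves: DRUUL
Fold: move[0]->U => URUUL (positions: [(0, 0), (0, 1), (1, 1), (1, 2), (1, 3), (0, 3)])
Fold: move[0]->D => DRUUL (positions: [(0, 0), (0, -1), (1, -1), (1, 0), (1, 1), (0, 1)])
Fold: move[1]->L => DLUUL (positions: [(0, 0), (0, -1), (-1, -1), (-1, 0), (-1, 1), (-2, 1)])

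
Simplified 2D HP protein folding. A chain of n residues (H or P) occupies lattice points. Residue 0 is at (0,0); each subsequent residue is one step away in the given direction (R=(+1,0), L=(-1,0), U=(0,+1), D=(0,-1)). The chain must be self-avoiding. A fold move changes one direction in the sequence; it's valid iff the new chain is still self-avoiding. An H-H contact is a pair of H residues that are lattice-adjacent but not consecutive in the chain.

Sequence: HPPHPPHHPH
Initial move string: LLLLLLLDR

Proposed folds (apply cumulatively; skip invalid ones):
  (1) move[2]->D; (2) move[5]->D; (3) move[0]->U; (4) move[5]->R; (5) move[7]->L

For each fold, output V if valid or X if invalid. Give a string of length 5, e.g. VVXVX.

Answer: VVVXX

Derivation:
Initial: LLLLLLLDR -> [(0, 0), (-1, 0), (-2, 0), (-3, 0), (-4, 0), (-5, 0), (-6, 0), (-7, 0), (-7, -1), (-6, -1)]
Fold 1: move[2]->D => LLDLLLLDR VALID
Fold 2: move[5]->D => LLDLLDLDR VALID
Fold 3: move[0]->U => ULDLLDLDR VALID
Fold 4: move[5]->R => ULDLLRLDR INVALID (collision), skipped
Fold 5: move[7]->L => ULDLLDLLR INVALID (collision), skipped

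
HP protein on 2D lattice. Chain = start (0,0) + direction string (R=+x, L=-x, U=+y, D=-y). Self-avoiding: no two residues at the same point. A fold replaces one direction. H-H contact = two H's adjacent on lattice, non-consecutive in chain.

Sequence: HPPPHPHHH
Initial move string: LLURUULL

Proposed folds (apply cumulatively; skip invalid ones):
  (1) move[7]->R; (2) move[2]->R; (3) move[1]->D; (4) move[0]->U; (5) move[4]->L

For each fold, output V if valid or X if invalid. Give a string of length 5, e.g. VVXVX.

Initial: LLURUULL -> [(0, 0), (-1, 0), (-2, 0), (-2, 1), (-1, 1), (-1, 2), (-1, 3), (-2, 3), (-3, 3)]
Fold 1: move[7]->R => LLURUULR INVALID (collision), skipped
Fold 2: move[2]->R => LLRRUULL INVALID (collision), skipped
Fold 3: move[1]->D => LDURUULL INVALID (collision), skipped
Fold 4: move[0]->U => ULURUULL VALID
Fold 5: move[4]->L => ULURLULL INVALID (collision), skipped

Answer: XXXVX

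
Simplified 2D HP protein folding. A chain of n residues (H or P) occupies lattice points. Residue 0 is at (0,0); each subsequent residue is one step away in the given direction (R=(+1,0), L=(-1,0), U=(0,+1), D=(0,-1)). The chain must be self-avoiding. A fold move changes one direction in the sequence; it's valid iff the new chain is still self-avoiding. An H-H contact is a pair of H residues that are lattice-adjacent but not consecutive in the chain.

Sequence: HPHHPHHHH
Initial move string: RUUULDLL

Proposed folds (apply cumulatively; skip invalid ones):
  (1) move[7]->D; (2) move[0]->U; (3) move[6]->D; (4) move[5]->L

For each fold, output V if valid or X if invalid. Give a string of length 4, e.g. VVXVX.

Initial: RUUULDLL -> [(0, 0), (1, 0), (1, 1), (1, 2), (1, 3), (0, 3), (0, 2), (-1, 2), (-2, 2)]
Fold 1: move[7]->D => RUUULDLD VALID
Fold 2: move[0]->U => UUUULDLD VALID
Fold 3: move[6]->D => UUUULDDD VALID
Fold 4: move[5]->L => UUUULLDD VALID

Answer: VVVV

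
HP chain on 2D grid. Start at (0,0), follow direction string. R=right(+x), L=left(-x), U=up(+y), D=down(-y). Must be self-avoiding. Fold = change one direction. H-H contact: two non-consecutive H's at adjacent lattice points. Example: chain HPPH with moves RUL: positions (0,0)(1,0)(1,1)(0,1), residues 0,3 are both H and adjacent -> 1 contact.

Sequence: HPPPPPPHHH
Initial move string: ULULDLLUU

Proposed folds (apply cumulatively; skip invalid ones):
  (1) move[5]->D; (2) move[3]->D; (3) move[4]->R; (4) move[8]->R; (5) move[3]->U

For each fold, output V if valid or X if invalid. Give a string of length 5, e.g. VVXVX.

Answer: VXXXX

Derivation:
Initial: ULULDLLUU -> [(0, 0), (0, 1), (-1, 1), (-1, 2), (-2, 2), (-2, 1), (-3, 1), (-4, 1), (-4, 2), (-4, 3)]
Fold 1: move[5]->D => ULULDDLUU VALID
Fold 2: move[3]->D => ULUDDDLUU INVALID (collision), skipped
Fold 3: move[4]->R => ULULRDLUU INVALID (collision), skipped
Fold 4: move[8]->R => ULULDDLUR INVALID (collision), skipped
Fold 5: move[3]->U => ULUUDDLUU INVALID (collision), skipped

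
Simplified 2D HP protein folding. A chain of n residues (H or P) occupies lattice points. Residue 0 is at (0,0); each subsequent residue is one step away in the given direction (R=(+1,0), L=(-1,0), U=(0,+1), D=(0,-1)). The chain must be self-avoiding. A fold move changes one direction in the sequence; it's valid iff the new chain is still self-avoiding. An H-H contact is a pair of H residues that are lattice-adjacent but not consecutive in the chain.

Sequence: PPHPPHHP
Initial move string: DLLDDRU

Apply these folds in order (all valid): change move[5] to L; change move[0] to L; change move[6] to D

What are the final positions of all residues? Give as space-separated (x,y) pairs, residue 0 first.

Initial moves: DLLDDRU
Fold: move[5]->L => DLLDDLU (positions: [(0, 0), (0, -1), (-1, -1), (-2, -1), (-2, -2), (-2, -3), (-3, -3), (-3, -2)])
Fold: move[0]->L => LLLDDLU (positions: [(0, 0), (-1, 0), (-2, 0), (-3, 0), (-3, -1), (-3, -2), (-4, -2), (-4, -1)])
Fold: move[6]->D => LLLDDLD (positions: [(0, 0), (-1, 0), (-2, 0), (-3, 0), (-3, -1), (-3, -2), (-4, -2), (-4, -3)])

Answer: (0,0) (-1,0) (-2,0) (-3,0) (-3,-1) (-3,-2) (-4,-2) (-4,-3)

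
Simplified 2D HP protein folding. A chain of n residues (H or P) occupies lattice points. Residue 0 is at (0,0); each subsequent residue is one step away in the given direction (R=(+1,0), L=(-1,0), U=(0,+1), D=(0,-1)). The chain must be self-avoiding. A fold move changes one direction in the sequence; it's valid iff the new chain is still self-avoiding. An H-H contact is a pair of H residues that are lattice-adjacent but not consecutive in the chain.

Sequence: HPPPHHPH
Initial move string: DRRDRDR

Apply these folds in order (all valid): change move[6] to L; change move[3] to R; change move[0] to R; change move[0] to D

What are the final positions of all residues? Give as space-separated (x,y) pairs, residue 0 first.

Answer: (0,0) (0,-1) (1,-1) (2,-1) (3,-1) (4,-1) (4,-2) (3,-2)

Derivation:
Initial moves: DRRDRDR
Fold: move[6]->L => DRRDRDL (positions: [(0, 0), (0, -1), (1, -1), (2, -1), (2, -2), (3, -2), (3, -3), (2, -3)])
Fold: move[3]->R => DRRRRDL (positions: [(0, 0), (0, -1), (1, -1), (2, -1), (3, -1), (4, -1), (4, -2), (3, -2)])
Fold: move[0]->R => RRRRRDL (positions: [(0, 0), (1, 0), (2, 0), (3, 0), (4, 0), (5, 0), (5, -1), (4, -1)])
Fold: move[0]->D => DRRRRDL (positions: [(0, 0), (0, -1), (1, -1), (2, -1), (3, -1), (4, -1), (4, -2), (3, -2)])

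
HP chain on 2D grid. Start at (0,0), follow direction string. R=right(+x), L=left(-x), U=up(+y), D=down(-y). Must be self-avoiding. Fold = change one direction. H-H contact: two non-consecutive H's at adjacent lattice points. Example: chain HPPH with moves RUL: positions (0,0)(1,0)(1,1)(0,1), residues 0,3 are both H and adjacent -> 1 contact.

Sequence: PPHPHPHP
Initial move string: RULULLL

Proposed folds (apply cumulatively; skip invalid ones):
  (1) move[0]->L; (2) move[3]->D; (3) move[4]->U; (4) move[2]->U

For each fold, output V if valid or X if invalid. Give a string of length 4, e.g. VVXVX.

Initial: RULULLL -> [(0, 0), (1, 0), (1, 1), (0, 1), (0, 2), (-1, 2), (-2, 2), (-3, 2)]
Fold 1: move[0]->L => LULULLL VALID
Fold 2: move[3]->D => LULDLLL VALID
Fold 3: move[4]->U => LULDULL INVALID (collision), skipped
Fold 4: move[2]->U => LUUDLLL INVALID (collision), skipped

Answer: VVXX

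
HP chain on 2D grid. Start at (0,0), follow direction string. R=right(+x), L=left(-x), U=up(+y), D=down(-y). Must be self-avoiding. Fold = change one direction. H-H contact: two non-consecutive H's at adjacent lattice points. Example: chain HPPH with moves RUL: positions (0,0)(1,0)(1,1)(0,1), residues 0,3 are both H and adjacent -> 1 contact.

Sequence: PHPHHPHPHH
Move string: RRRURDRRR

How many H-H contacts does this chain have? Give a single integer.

Answer: 1

Derivation:
Positions: [(0, 0), (1, 0), (2, 0), (3, 0), (3, 1), (4, 1), (4, 0), (5, 0), (6, 0), (7, 0)]
H-H contact: residue 3 @(3,0) - residue 6 @(4, 0)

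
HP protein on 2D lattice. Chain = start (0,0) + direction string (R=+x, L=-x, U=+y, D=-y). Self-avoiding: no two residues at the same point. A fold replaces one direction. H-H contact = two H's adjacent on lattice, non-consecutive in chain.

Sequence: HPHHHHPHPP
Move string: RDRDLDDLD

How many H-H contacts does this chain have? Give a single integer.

Answer: 1

Derivation:
Positions: [(0, 0), (1, 0), (1, -1), (2, -1), (2, -2), (1, -2), (1, -3), (1, -4), (0, -4), (0, -5)]
H-H contact: residue 2 @(1,-1) - residue 5 @(1, -2)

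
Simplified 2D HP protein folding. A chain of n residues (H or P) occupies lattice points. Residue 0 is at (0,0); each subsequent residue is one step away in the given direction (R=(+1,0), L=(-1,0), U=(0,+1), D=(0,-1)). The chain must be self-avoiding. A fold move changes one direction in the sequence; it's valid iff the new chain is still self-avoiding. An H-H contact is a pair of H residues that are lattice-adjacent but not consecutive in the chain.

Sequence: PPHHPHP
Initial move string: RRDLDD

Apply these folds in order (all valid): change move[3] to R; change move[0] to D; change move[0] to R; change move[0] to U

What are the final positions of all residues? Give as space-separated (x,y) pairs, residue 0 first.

Initial moves: RRDLDD
Fold: move[3]->R => RRDRDD (positions: [(0, 0), (1, 0), (2, 0), (2, -1), (3, -1), (3, -2), (3, -3)])
Fold: move[0]->D => DRDRDD (positions: [(0, 0), (0, -1), (1, -1), (1, -2), (2, -2), (2, -3), (2, -4)])
Fold: move[0]->R => RRDRDD (positions: [(0, 0), (1, 0), (2, 0), (2, -1), (3, -1), (3, -2), (3, -3)])
Fold: move[0]->U => URDRDD (positions: [(0, 0), (0, 1), (1, 1), (1, 0), (2, 0), (2, -1), (2, -2)])

Answer: (0,0) (0,1) (1,1) (1,0) (2,0) (2,-1) (2,-2)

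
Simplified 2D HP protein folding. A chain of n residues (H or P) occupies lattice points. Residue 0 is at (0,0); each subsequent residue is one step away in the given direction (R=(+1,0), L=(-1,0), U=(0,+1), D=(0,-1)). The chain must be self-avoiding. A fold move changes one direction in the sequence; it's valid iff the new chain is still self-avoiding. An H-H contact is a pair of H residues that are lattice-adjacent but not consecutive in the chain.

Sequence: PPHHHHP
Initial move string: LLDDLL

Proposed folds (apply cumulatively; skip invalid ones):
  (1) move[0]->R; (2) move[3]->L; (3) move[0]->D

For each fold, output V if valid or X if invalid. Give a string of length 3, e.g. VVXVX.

Answer: XVV

Derivation:
Initial: LLDDLL -> [(0, 0), (-1, 0), (-2, 0), (-2, -1), (-2, -2), (-3, -2), (-4, -2)]
Fold 1: move[0]->R => RLDDLL INVALID (collision), skipped
Fold 2: move[3]->L => LLDLLL VALID
Fold 3: move[0]->D => DLDLLL VALID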